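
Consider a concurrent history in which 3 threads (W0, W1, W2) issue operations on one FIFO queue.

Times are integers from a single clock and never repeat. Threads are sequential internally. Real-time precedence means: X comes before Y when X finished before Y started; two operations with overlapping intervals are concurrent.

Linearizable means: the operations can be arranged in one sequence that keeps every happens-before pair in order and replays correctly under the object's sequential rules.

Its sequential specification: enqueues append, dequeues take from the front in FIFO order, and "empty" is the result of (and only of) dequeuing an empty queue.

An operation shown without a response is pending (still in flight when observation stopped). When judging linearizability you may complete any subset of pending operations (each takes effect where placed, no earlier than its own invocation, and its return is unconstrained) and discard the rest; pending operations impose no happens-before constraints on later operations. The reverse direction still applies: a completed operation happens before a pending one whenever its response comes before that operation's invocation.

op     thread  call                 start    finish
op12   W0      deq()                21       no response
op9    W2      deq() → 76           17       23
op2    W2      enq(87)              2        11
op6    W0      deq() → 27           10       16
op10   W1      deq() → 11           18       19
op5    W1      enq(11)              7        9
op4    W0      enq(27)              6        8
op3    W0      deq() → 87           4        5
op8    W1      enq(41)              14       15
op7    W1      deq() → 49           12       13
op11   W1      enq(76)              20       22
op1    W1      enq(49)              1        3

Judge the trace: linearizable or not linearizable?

one valid linearization: op2, op1, op3, op4, op5, op7, op6, op8, op10, op11, op12, op9
after step 1 (op2 enq(87)): queue <87>
after step 2 (op1 enq(49)): queue <87,49>
after step 3 (op3 deq() → 87): queue <49>
after step 4 (op4 enq(27)): queue <49,27>
after step 5 (op5 enq(11)): queue <49,27,11>
after step 6 (op7 deq() → 49): queue <27,11>
after step 7 (op6 deq() → 27): queue <11>
after step 8 (op8 enq(41)): queue <11,41>
after step 9 (op10 deq() → 11): queue <41>
after step 10 (op11 enq(76)): queue <41,76>
after step 11 (op12 deq() (pending, included)): queue <76>
after step 12 (op9 deq() → 76): queue <>

linearizable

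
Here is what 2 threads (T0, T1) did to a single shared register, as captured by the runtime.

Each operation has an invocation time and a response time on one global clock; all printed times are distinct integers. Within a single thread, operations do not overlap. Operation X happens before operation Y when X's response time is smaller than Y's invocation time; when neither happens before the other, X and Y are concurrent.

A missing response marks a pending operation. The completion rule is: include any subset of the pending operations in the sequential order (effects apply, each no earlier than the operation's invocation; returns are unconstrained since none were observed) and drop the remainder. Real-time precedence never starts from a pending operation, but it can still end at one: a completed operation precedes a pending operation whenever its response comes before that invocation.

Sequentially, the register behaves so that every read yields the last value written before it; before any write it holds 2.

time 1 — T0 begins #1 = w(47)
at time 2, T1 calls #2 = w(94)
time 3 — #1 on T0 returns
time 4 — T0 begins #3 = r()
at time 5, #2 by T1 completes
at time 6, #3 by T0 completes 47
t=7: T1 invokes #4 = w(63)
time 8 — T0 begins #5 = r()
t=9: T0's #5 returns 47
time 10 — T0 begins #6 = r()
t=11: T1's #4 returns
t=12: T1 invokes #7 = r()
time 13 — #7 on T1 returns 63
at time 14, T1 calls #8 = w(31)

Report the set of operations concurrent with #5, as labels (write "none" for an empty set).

#4

#5 runs from 8 to 9; window-overlapping ops are concurrent
#1 [1,3]: before
#2 [2,5]: before
#3 [4,6]: before
#4 [7,11]: concurrent
#6 [10,…): after
#7 [12,13]: after
#8 [14,…): after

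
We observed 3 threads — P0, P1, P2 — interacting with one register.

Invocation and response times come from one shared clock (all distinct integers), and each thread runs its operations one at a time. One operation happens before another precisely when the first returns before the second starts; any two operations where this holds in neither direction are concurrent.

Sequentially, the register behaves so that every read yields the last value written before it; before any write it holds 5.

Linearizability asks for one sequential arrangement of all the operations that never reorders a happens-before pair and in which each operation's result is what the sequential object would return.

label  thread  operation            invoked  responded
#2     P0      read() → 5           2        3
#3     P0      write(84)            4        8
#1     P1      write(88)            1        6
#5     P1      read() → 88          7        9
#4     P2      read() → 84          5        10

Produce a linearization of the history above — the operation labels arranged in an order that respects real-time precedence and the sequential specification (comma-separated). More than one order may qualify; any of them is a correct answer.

#2, #1, #5, #3, #4

step 1: #2 read() → 5 — value 5
step 2: #1 write(88) — value 88
step 3: #5 read() → 88 — value 88
step 4: #3 write(84) — value 84
step 5: #4 read() → 84 — value 84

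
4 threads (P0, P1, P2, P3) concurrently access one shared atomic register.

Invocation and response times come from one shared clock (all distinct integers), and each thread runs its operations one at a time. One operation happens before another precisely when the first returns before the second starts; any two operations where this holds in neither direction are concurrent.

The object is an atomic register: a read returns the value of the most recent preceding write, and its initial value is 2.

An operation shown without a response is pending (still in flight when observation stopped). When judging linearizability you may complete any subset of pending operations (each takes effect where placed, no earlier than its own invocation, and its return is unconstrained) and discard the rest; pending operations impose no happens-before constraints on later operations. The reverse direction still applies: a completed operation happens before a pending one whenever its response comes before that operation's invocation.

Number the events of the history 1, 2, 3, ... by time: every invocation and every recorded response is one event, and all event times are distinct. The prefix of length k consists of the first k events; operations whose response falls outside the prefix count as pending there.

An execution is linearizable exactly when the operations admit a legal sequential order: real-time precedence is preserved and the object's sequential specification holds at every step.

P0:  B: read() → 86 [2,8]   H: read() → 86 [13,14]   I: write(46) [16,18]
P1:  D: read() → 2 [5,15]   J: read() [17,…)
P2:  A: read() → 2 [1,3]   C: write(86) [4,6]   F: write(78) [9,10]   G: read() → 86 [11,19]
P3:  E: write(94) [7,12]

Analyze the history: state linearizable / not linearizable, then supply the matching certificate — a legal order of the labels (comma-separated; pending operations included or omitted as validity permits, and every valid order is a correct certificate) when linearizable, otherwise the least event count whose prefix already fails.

not linearizable — minimal violating prefix: 14 events

already the first 14 events (up to H's response at time 14) admit no linearization; the first 13 still do
real-time-consistent orders of the 6 completed operations: 7 — all fail the atomic register replay
completion choices over the 2 pending operations (D, G) were checked; none helps
e.g. A, B, C, E, F, H (pending dropped): illegal at step 2, since B read() → 86 cannot apply there
e.g. A, B, C, F, E, H (pending dropped): illegal at step 2, since B read() → 86 cannot apply there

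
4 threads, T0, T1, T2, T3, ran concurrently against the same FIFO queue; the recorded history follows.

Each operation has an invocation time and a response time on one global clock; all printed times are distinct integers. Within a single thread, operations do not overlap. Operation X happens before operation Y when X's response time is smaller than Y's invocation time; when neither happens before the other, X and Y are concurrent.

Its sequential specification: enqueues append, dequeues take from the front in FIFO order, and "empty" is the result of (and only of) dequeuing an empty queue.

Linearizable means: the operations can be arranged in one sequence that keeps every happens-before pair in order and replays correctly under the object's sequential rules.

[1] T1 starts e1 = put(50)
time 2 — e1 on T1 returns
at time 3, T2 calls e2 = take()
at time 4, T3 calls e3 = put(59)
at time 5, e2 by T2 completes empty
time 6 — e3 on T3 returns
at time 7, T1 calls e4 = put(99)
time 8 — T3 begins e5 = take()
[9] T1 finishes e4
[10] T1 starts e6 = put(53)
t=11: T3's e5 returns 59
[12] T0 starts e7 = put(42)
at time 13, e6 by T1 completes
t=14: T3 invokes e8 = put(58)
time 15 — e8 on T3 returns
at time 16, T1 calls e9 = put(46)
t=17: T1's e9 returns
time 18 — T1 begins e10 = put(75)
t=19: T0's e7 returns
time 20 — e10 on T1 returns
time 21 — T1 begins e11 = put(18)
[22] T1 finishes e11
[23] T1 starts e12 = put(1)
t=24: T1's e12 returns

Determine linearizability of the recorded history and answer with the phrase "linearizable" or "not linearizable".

not linearizable

prefix check: 1..4 passes, 1..5 fails once e2's time-5 response joins
a single order respects real time; the 2 completed FIFO queue operations fail replay along it
no escape via the 1 pending operation (e3): every completion choice fails
one such order, e1, e2 (pending dropped), breaks at step 2 where e2 take() → empty is illegal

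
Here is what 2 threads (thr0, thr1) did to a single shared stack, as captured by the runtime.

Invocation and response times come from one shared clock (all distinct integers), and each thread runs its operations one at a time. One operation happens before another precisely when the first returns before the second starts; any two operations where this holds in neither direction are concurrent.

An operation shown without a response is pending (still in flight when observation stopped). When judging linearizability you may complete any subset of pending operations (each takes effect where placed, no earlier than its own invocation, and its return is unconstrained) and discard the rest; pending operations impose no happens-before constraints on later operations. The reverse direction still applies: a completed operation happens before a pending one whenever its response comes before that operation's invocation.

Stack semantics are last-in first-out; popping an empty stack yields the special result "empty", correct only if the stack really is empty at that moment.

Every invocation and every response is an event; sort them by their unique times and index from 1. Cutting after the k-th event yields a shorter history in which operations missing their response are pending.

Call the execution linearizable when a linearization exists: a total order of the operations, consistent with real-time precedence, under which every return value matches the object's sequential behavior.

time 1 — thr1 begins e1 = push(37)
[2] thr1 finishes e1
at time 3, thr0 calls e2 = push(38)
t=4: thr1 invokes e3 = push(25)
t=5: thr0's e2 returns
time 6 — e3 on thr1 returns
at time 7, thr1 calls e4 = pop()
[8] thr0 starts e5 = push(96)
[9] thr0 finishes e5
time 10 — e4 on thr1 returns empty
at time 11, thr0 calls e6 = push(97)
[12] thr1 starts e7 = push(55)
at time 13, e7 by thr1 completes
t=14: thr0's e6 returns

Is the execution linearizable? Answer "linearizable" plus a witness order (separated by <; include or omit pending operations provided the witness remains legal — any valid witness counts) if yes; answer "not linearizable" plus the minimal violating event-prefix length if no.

through event 9 a valid linearization exists; event 10 (e4 responding at time 10) ends that
every one of the 4 real-time-consistent orders over 5 completed stack ops fails the sequential spec
sample order e1, e2, e3, e4, e5 stalls at step 4 — e4 pop() → empty has no legal effect
sample order e1, e2, e3, e5, e4 stalls at step 5 — e4 pop() → empty has no legal effect

not linearizable — minimal violating prefix: 10 events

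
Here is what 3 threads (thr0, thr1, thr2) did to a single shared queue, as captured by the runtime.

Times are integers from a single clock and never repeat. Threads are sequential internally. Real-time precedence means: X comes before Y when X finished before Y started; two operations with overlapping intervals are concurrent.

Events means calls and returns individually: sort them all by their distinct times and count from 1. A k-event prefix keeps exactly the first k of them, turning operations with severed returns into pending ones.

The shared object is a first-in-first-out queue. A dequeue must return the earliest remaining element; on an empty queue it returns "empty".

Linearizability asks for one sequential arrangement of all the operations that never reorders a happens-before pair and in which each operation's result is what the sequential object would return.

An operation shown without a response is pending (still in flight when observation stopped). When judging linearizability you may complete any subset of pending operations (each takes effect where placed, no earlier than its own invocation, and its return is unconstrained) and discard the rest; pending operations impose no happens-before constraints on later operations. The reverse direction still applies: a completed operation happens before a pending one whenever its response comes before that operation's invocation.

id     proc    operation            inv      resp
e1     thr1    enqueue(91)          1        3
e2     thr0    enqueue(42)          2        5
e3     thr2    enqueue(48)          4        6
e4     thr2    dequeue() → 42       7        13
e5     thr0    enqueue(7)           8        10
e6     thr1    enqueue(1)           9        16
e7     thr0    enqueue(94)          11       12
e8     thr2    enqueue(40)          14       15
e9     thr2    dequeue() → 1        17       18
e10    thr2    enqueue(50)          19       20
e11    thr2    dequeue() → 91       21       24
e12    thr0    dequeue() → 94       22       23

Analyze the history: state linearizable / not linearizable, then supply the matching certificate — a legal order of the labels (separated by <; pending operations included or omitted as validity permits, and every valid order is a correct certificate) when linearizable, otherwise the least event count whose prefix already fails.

prefix check: 1..17 passes, 1..18 fails once e9's time-18 response joins
checked exhaustively: 45 real-time-consistent orders of 9 completed operations, zero legal queue replays
take e1, e2, e3, e4, e5, e6, e7, e8, e9: step 4 already fails, because e4 dequeue() → 42 cannot occur there
take e1, e2, e3, e4, e5, e7, e6, e8, e9: step 4 already fails, because e4 dequeue() → 42 cannot occur there

not linearizable — minimal violating prefix: 18 events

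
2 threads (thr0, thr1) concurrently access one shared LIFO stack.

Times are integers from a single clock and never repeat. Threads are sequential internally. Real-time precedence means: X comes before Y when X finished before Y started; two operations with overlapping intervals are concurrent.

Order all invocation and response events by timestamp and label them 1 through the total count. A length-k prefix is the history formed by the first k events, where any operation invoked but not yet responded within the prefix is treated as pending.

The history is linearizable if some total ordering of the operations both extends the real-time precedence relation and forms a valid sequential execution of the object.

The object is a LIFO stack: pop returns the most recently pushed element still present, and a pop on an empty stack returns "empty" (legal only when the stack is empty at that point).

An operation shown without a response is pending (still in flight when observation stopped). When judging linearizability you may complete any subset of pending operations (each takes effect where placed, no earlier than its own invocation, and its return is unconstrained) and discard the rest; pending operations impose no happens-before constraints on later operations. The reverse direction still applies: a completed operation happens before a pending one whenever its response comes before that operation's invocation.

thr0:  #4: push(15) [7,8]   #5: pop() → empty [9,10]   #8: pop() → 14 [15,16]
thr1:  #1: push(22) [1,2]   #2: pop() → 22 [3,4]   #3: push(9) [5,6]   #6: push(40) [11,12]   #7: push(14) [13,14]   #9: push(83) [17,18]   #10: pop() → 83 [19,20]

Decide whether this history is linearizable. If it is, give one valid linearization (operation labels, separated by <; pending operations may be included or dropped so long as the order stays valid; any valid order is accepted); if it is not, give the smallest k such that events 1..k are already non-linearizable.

prefix check: 1..9 passes, 1..10 fails once #5's time-10 response joins
the completed operations (5 total) allow one real-time order; the LIFO stack replay rejects it
take #1, #2, #3, #4, #5: step 5 already fails, because #5 pop() → empty cannot occur there

not linearizable — minimal violating prefix: 10 events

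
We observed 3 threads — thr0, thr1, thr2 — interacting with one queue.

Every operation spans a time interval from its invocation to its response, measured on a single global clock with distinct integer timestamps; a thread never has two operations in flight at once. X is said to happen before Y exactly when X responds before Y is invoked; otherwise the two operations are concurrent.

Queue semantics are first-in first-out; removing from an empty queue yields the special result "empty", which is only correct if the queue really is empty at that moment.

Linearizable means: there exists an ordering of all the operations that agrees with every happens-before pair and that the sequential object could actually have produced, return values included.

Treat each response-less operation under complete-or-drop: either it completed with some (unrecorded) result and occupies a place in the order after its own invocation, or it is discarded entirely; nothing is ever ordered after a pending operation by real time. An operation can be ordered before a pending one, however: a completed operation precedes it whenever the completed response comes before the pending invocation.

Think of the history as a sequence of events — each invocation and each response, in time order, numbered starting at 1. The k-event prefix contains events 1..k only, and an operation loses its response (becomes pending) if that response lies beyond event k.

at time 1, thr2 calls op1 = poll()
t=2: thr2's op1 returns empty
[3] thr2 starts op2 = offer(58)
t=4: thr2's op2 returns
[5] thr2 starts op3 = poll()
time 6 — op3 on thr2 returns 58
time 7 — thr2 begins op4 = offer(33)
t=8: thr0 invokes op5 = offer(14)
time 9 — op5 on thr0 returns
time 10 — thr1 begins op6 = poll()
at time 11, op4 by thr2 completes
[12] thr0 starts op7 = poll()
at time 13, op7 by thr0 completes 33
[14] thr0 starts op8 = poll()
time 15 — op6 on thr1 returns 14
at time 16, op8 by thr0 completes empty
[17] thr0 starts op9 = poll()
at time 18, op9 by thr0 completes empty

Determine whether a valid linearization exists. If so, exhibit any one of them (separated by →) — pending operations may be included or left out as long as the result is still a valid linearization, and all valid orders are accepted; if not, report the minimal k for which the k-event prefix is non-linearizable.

step 1: op1 poll() → empty — queue <>
step 2: op2 offer(58) — queue <58>
step 3: op3 poll() → 58 — queue <>
step 4: op4 offer(33) — queue <33>
step 5: op5 offer(14) — queue <33,14>
step 6: op7 poll() → 33 — queue <14>
step 7: op6 poll() → 14 — queue <>
step 8: op8 poll() → empty — queue <>
step 9: op9 poll() → empty — queue <>

linearizable — witness: op1 → op2 → op3 → op4 → op5 → op7 → op6 → op8 → op9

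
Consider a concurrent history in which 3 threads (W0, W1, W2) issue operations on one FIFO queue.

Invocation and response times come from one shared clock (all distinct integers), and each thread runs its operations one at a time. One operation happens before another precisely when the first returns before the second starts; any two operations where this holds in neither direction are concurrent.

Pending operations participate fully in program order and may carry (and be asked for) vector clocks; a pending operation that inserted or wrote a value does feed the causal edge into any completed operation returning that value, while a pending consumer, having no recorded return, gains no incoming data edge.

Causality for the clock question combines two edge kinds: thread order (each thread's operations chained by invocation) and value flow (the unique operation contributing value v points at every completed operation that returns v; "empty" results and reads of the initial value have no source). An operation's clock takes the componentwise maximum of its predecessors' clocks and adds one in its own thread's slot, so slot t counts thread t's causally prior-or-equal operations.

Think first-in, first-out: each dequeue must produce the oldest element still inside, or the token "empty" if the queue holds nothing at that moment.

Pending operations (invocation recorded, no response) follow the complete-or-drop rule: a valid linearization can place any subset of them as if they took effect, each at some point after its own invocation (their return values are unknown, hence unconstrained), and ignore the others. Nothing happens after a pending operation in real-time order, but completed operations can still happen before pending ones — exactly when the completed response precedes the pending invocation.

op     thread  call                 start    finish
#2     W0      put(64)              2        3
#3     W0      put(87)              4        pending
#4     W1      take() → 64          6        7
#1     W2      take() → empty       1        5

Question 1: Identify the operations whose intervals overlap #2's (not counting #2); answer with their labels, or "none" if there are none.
concurrent with #2 ([2,3]): every op whose interval crosses 2..3
#1 [1,5]: concurrent
#3 [4,…): after
#4 [6,7]: after

#1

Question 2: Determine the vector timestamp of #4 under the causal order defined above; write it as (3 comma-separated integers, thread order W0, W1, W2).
#1, invoked 1, has no incoming edges; only W2's bump applies → (0, 0, 1)
#2, invoked 2, has no incoming edges; only W0's bump applies → (1, 0, 0)
#4, invoked 6, takes VC(#2)=(1, 0, 0) under max, adds 1 for W1 → (1, 1, 0)
#3, invoked 4, takes VC(#2)=(1, 0, 0) under max, adds 1 for W0 → (2, 0, 0)
target: VC(#4) = (1, 1, 0)

(1, 1, 0)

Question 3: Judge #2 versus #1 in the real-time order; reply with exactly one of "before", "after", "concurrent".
#2 spans [2,3], #1 spans [1,5]
the intervals overlap in both directions

concurrent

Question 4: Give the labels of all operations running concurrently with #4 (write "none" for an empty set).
#4 runs from 6 to 7; window-overlapping ops are concurrent
#1 [1,5]: before
#2 [2,3]: before
#3 [4,…): concurrent

#3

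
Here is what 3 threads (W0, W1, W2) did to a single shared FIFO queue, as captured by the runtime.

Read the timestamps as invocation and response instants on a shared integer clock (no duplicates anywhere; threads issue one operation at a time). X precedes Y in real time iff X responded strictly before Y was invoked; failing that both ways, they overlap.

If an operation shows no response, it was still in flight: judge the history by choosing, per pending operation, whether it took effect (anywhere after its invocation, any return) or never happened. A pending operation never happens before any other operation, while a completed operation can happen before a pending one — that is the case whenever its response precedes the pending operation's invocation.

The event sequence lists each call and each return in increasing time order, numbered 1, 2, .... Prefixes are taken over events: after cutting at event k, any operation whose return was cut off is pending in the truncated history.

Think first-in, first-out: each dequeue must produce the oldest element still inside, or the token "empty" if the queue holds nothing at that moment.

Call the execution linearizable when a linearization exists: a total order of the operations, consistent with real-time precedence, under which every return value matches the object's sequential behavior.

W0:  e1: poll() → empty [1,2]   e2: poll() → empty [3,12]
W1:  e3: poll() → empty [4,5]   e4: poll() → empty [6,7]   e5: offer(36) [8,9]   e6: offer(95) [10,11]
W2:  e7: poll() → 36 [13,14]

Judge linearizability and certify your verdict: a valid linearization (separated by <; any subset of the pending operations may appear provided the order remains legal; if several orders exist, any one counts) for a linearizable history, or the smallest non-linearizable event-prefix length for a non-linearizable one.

step 1: e1 poll() → empty — queue <>
step 2: e2 poll() → empty — queue <>
step 3: e3 poll() → empty — queue <>
step 4: e4 poll() → empty — queue <>
step 5: e5 offer(36) — queue <36>
step 6: e6 offer(95) — queue <36,95>
step 7: e7 poll() → 36 — queue <95>

linearizable — witness: e1 < e2 < e3 < e4 < e5 < e6 < e7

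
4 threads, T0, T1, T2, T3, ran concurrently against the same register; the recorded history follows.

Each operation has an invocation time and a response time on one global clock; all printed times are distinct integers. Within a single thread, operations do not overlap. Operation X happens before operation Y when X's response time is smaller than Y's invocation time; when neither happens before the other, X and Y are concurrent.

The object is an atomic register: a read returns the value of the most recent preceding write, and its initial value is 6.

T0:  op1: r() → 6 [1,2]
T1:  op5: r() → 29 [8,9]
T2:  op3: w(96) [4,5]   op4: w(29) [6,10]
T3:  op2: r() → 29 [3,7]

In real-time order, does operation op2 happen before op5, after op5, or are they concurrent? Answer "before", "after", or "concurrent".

before

op2 spans [3,7], op5 spans [8,9]
resp(op2)=7 < inv(op5)=8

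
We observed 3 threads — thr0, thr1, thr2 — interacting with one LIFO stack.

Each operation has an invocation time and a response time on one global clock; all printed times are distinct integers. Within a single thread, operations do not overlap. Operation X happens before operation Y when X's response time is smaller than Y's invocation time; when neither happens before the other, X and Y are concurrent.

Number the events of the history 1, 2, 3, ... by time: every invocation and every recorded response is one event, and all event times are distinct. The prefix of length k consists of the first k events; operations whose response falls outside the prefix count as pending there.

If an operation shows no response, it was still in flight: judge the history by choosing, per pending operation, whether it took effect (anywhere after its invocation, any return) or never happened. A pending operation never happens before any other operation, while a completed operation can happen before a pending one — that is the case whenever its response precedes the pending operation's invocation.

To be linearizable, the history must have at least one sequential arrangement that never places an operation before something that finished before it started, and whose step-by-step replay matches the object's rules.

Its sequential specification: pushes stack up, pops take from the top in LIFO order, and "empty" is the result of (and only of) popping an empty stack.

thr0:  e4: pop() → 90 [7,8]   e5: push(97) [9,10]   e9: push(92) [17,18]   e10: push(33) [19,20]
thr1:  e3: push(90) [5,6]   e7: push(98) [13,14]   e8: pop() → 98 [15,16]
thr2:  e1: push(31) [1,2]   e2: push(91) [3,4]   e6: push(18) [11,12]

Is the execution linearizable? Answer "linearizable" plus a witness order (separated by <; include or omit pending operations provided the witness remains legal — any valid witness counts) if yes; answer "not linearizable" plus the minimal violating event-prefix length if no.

linearizable — witness: e1 < e2 < e3 < e4 < e5 < e6 < e7 < e8 < e9 < e10

step 1: e1 push(31) — stack <31>
step 2: e2 push(91) — stack <31,91>
step 3: e3 push(90) — stack <31,91,90>
step 4: e4 pop() → 90 — stack <31,91>
step 5: e5 push(97) — stack <31,91,97>
step 6: e6 push(18) — stack <31,91,97,18>
step 7: e7 push(98) — stack <31,91,97,18,98>
step 8: e8 pop() → 98 — stack <31,91,97,18>
step 9: e9 push(92) — stack <31,91,97,18,92>
step 10: e10 push(33) — stack <31,91,97,18,92,33>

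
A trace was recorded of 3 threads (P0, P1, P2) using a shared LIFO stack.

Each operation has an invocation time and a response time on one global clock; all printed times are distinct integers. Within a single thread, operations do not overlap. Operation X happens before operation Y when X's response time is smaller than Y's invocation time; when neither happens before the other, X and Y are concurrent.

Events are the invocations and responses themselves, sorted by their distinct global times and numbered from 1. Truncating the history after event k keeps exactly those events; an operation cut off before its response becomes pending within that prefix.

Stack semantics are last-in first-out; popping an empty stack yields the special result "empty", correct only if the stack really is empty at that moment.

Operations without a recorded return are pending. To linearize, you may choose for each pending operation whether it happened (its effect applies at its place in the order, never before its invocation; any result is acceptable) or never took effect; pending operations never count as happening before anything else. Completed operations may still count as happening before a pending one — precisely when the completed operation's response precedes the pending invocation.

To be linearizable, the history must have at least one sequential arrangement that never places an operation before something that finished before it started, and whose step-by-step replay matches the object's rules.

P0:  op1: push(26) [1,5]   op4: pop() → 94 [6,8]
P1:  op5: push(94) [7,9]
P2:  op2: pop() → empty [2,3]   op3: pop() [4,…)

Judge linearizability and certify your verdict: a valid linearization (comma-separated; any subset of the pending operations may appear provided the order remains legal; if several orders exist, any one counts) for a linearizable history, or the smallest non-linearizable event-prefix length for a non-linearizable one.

linearizable — witness: op2, op1, op3, op5, op4

after step 1 (op2 pop() → empty): stack <>
after step 2 (op1 push(26)): stack <26>
after step 3 (op3 pop() (pending, included)): stack <>
after step 4 (op5 push(94)): stack <94>
after step 5 (op4 pop() → 94): stack <>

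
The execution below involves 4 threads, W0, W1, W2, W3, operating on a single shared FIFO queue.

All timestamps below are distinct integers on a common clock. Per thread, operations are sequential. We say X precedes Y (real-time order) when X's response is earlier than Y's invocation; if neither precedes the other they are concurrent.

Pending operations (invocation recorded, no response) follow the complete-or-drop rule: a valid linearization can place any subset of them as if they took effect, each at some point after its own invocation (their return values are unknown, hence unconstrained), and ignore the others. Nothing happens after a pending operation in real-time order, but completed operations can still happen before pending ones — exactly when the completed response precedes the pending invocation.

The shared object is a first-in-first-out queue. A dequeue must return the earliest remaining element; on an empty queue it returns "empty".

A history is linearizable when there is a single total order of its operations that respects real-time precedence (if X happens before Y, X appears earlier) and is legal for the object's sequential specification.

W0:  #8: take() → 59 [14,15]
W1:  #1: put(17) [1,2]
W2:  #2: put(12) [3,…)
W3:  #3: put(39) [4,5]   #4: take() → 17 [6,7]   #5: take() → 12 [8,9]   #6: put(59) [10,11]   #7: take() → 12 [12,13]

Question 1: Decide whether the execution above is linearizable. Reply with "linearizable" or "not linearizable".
not linearizable

cut after 12 events: linearizable; cut after 13 events (#7 responds, time 13): not linearizable
the completed operations (6 total) allow one real-time order; the FIFO queue replay rejects it
no escape via the 1 pending operation (#2): every completion choice fails
one such order, #1, #3, #4, #5, #6, #7 (pending dropped), breaks at step 4 where #5 take() → 12 is illegal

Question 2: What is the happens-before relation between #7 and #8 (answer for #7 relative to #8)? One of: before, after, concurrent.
before

#7 spans [12,13], #8 spans [14,15]
resp(#7)=13 < inv(#8)=14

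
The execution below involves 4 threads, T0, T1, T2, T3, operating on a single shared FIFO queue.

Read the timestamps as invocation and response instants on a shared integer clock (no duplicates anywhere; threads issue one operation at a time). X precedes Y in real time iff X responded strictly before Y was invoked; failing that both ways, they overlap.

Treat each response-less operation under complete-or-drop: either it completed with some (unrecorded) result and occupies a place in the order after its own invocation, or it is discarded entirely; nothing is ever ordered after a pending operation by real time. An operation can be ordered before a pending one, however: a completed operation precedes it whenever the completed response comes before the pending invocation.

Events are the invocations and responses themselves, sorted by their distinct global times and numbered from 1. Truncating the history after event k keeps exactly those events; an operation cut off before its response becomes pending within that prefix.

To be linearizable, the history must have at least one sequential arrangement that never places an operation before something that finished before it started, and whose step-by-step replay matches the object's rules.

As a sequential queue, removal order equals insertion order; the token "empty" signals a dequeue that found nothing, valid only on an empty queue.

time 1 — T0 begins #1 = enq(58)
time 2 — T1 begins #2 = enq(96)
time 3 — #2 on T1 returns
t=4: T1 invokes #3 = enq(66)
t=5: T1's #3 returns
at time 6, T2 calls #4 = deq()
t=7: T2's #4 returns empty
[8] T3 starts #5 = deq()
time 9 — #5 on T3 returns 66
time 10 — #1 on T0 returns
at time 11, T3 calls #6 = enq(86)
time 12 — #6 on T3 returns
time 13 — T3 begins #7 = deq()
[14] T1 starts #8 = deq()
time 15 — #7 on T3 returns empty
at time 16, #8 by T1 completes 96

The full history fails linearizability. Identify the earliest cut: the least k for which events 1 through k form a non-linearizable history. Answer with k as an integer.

7

events 1..6 are linearizable, e.g. via #1, #2, #3:
after step 1 (#1 enq(58) (pending, included)): queue <58>
after step 2 (#2 enq(96)): queue <58,96>
after step 3 (#3 enq(66)): queue <58,96,66>
adding event 7 (#4 responds at 7) leaves no legal real-time order
every completion of the 1 pending operation (#1) was checked; none linearizes
e.g. #2, #3, #4 (pending dropped): illegal at step 3, since #4 deq() → empty cannot apply there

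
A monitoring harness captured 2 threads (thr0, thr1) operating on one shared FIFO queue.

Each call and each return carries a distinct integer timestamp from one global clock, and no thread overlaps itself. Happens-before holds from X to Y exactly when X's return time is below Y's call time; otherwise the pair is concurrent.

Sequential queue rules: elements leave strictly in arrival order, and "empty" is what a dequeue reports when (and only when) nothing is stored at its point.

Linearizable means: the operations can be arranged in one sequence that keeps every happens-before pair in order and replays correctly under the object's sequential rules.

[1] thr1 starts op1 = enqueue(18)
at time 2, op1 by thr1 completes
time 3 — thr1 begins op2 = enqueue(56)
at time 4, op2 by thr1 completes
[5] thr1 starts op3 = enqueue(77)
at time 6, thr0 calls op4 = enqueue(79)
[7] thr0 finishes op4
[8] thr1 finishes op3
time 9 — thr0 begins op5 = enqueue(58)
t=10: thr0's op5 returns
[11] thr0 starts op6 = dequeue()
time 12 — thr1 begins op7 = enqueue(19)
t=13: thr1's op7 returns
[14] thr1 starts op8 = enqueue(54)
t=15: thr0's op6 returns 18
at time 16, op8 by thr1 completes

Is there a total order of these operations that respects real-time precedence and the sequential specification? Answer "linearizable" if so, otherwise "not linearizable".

linearizable

a witness: op1, op2, op3, op4, op5, op6, op7, op8
after step 1 (op1 enqueue(18)): queue <18>
after step 2 (op2 enqueue(56)): queue <18,56>
after step 3 (op3 enqueue(77)): queue <18,56,77>
after step 4 (op4 enqueue(79)): queue <18,56,77,79>
after step 5 (op5 enqueue(58)): queue <18,56,77,79,58>
after step 6 (op6 dequeue() → 18): queue <56,77,79,58>
after step 7 (op7 enqueue(19)): queue <56,77,79,58,19>
after step 8 (op8 enqueue(54)): queue <56,77,79,58,19,54>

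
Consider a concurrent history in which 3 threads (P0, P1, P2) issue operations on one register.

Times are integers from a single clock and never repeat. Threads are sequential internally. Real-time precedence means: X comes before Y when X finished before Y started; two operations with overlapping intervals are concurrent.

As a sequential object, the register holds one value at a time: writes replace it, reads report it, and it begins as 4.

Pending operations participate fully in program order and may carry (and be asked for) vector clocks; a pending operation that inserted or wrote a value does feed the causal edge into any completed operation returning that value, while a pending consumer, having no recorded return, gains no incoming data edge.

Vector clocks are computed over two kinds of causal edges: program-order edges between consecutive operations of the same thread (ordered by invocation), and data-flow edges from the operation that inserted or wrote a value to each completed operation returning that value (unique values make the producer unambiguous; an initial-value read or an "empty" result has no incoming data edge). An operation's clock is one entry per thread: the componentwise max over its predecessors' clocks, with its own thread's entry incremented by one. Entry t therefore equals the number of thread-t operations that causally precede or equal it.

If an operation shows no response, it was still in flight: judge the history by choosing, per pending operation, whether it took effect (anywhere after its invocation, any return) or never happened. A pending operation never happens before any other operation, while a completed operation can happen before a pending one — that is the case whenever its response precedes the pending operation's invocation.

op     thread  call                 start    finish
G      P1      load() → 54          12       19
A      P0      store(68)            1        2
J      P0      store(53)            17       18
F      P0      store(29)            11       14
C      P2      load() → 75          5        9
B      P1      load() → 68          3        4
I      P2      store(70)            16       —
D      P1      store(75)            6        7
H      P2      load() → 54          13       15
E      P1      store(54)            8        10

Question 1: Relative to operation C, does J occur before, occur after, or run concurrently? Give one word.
Answer: after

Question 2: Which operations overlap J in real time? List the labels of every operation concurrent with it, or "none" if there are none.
Answer: G, I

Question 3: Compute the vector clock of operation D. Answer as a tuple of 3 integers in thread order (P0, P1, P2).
Answer: (1, 2, 0)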